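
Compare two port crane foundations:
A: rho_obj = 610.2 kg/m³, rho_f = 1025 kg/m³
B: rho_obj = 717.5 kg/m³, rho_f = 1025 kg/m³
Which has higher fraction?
fraction(A) = 0.5953, fraction(B) = 0.7. Answer: B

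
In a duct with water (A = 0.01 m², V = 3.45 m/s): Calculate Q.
Formula: Q = A V
Q = 0.01·3.45·1000 = 34.5 L/s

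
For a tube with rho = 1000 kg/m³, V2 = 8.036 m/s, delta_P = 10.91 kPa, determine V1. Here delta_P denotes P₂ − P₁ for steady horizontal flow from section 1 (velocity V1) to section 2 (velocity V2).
Formula: \Delta P = \frac{1}{2} \rho (V_1^2 - V_2^2)
Substituting knowns: 10.91 = 0.5·1000·(V1² − 8.036²)/1000
Solving for V1: V1 = √(8.036² + 2·(10.91·1000)/1000) = 9.295 m/s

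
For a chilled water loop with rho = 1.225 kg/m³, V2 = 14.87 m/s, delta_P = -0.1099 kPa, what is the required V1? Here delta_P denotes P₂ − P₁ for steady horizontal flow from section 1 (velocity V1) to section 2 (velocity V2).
Formula: \Delta P = \frac{1}{2} \rho (V_1^2 - V_2^2)
Substituting knowns: -0.1099 = 0.5·1.225·(V1² − 14.87²)/1000
Solving for V1: V1 = √(14.87² + 2·(-0.1099·1000)/1.225) = 6.457 m/s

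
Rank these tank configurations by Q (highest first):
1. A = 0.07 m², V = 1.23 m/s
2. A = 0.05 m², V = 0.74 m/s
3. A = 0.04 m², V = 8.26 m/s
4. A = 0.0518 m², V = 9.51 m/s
Case 1: Q = 86.1 L/s
Case 2: Q = 37 L/s
Case 3: Q = 330.4 L/s
Case 4: Q = 492.6 L/s
Ranking (highest first): 4, 3, 1, 2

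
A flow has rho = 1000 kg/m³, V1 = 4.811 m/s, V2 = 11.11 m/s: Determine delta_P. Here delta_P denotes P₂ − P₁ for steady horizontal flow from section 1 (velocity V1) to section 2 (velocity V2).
Formula: \Delta P = \frac{1}{2} \rho (V_1^2 - V_2^2)
delta_P = 0.5·1000·(4.811² − 11.11²)/1000 = -50.14 kPa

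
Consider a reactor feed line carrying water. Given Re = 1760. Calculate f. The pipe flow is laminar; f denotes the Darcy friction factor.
Formula: f = \frac{64}{Re}
f = 64/1760 = 0.03636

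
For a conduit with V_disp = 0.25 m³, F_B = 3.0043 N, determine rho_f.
Formula: F_B = \rho_f g V_{disp}
Substituting knowns: 3.0043 = rho_f·9.81·0.25
Solving for rho_f: rho_f = 3.0043/(9.81·0.25) = 1.225 kg/m³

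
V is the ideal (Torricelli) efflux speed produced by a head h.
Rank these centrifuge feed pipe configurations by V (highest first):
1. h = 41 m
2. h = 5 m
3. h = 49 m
Case 1: V = 28.36 m/s
Case 2: V = 9.905 m/s
Case 3: V = 31.01 m/s
Ranking (highest first): 3, 1, 2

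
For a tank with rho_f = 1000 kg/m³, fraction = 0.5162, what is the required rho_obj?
Formula: f_{sub} = \frac{\rho_{obj}}{\rho_f}
Substituting knowns: 0.5162 = rho_obj/1000
Solving for rho_obj: rho_obj = 0.5162·1000 = 516.2 kg/m³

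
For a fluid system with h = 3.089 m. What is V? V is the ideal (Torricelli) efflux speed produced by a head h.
Formula: V = \sqrt{2 g h}
V = √(2·9.81·3.089) = 7.785 m/s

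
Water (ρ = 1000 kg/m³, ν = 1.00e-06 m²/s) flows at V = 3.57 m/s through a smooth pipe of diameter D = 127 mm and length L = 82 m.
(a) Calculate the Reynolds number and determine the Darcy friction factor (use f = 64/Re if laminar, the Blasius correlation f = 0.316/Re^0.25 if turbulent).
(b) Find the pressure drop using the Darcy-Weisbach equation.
(a) Re = V·D/ν = 3.57·0.127/1.00e-06 = 453390 → turbulent (Re > 4000); f = 0.316/Re^0.25 = 0.316/453390^0.25 = 0.012178 (Blasius is strictly valid for Re ≲ 1e5; used here as the smooth-pipe estimate the problem specifies)
(b) Darcy-Weisbach: ΔP = f·(L/D)·½ρV²/1000 = 0.012178·(82/0.127)·½·1000·3.57²/1000 = 50.11 kPa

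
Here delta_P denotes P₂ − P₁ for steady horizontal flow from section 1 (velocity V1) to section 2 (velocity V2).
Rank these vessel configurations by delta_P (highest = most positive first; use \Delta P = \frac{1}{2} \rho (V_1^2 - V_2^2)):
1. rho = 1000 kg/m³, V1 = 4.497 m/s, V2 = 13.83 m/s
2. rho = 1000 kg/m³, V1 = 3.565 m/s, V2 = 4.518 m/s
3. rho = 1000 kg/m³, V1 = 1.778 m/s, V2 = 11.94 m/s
Case 1: delta_P = -85.52 kPa
Case 2: delta_P = -3.852 kPa
Case 3: delta_P = -69.7 kPa
Ranking (highest first): 2, 3, 1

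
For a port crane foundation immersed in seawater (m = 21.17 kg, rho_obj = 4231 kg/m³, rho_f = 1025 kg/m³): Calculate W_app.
Formula: W_{app} = mg\left(1 - \frac{\rho_f}{\rho_{obj}}\right)
W_app = 21.17·9.81·(1 − 1025/4231) = 157.4 N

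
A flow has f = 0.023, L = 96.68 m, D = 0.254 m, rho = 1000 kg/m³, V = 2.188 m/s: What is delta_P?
Formula: \Delta P = f \frac{L}{D} \frac{\rho V^2}{2}
delta_P = 0.023·(96.68/0.254)·0.5·1000·2.188²/1000 = 20.96 kPa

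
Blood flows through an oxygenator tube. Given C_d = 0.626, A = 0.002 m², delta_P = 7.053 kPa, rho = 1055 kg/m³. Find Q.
Formula: Q = C_d A \sqrt{\frac{2 \Delta P}{\rho}}
Q = 0.626·0.002·√(2·(7.053·1000)/1055)·1000 = 4.578 L/s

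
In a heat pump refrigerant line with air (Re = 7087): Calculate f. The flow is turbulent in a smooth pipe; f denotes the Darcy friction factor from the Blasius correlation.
Formula: f = \frac{0.316}{Re^{0.25}}
f = 0.316/7087^0.25 = 0.03444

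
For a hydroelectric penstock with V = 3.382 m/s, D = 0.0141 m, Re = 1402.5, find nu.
Formula: Re = \frac{V D}{\nu}
Substituting knowns: 1402.5 = 3.382·0.0141/nu
Solving for nu: nu = 3.382·0.0141/1402.5 = 3.400e-05 m²/s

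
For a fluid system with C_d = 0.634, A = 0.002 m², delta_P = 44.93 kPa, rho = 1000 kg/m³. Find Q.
Formula: Q = C_d A \sqrt{\frac{2 \Delta P}{\rho}}
Q = 0.634·0.002·√(2·(44.93·1000)/1000)·1000 = 12.02 L/s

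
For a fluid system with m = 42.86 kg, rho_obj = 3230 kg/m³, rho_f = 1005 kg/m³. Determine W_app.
Formula: W_{app} = mg\left(1 - \frac{\rho_f}{\rho_{obj}}\right)
W_app = 42.86·9.81·(1 − 1005/3230) = 289.6 N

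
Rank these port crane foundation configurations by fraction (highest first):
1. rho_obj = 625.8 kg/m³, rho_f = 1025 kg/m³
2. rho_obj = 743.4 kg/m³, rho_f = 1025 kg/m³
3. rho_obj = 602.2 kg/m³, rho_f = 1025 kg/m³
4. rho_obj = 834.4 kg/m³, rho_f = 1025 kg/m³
Case 1: fraction = 0.6105
Case 2: fraction = 0.7253
Case 3: fraction = 0.5875
Case 4: fraction = 0.814
Ranking (highest first): 4, 2, 1, 3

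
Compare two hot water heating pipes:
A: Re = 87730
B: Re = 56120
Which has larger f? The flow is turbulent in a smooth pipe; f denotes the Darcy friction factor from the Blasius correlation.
f(A) = 0.01836, f(B) = 0.02053. Answer: B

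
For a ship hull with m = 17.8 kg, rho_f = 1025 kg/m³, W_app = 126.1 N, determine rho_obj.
Formula: W_{app} = mg\left(1 - \frac{\rho_f}{\rho_{obj}}\right)
Substituting knowns: 126.1 = 17.8·9.81·(1 − 1025/rho_obj)
Solving for rho_obj: rho_obj = 1025/(1 − 126.1/(17.8·9.81)) = 3689 kg/m³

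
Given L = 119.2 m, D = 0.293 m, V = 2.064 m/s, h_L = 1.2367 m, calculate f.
Formula: h_L = f \frac{L}{D} \frac{V^2}{2g}
Substituting knowns: 1.2367 = f·(119.2/0.293)·2.064²/(2·9.81)
Solving for f: f = 1.2367·2·9.81/((119.2/0.293)·2.064²) = 0.014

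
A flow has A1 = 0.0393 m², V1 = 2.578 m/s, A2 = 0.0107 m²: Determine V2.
Formula: V_2 = \frac{A_1 V_1}{A_2}
V2 = 0.0393·2.578/0.0107 = 9.469 m/s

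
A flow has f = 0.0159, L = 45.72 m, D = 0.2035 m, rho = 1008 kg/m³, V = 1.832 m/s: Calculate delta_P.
Formula: \Delta P = f \frac{L}{D} \frac{\rho V^2}{2}
delta_P = 0.0159·(45.72/0.2035)·0.5·1008·1.832²/1000 = 6.043 kPa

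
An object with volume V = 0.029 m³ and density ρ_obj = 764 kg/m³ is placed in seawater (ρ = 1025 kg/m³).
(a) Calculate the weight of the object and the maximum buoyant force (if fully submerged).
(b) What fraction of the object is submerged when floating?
(a) W=rho_obj*g*V=764*9.81*0.029=217.4 N; F_B(max)=rho*g*V=1025*9.81*0.029=291.6 N
(b) Floating fraction=rho_obj/rho=764/1025=0.745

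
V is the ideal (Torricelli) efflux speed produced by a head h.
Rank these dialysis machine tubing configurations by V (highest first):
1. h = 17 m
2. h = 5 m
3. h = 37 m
Case 1: V = 18.26 m/s
Case 2: V = 9.905 m/s
Case 3: V = 26.94 m/s
Ranking (highest first): 3, 1, 2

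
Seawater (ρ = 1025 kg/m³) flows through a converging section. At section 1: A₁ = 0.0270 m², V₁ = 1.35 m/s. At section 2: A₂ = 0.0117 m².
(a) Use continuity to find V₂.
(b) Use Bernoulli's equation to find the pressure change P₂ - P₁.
(a) Continuity: A₁V₁=A₂V₂ -> V₂=A₁V₁/A₂=0.0270*1.35/0.0117=3.12 m/s
(b) Bernoulli: P₂-P₁=0.5*rho*(V₁^2-V₂^2)/1000=0.5*1025*(1.35^2-3.12^2)/1000=-4.055 kPa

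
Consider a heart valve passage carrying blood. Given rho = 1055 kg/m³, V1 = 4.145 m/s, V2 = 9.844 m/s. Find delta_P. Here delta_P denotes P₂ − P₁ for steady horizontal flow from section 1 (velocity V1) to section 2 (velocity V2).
Formula: \Delta P = \frac{1}{2} \rho (V_1^2 - V_2^2)
delta_P = 0.5·1055·(4.145² − 9.844²)/1000 = -42.05 kPa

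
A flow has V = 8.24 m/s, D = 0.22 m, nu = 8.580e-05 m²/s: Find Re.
Formula: Re = \frac{V D}{\nu}
Re = 8.24·0.22/8.580e-05 = 21128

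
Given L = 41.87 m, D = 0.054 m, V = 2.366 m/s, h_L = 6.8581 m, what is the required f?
Formula: h_L = f \frac{L}{D} \frac{V^2}{2g}
Substituting knowns: 6.8581 = f·(41.87/0.054)·2.366²/(2·9.81)
Solving for f: f = 6.8581·2·9.81/((41.87/0.054)·2.366²) = 0.031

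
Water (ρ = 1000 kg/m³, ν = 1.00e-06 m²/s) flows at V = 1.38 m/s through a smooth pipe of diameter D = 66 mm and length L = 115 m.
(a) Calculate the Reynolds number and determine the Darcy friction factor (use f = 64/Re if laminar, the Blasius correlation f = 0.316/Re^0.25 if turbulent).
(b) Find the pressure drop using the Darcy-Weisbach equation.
(a) Re = V·D/ν = 1.38·0.066/1.00e-06 = 91080 → turbulent (Re > 4000); f = 0.316/Re^0.25 = 0.316/91080^0.25 = 0.01819
(b) Darcy-Weisbach: ΔP = f·(L/D)·½ρV²/1000 = 0.01819·(115/0.066)·½·1000·1.38²/1000 = 30.18 kPa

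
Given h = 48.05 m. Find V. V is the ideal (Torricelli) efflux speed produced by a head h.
Formula: V = \sqrt{2 g h}
V = √(2·9.81·48.05) = 30.7 m/s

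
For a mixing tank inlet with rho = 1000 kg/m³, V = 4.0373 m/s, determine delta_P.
Formula: V = \sqrt{\frac{2 \Delta P}{\rho}}
Substituting knowns: 4.0373 = √(2·(delta_P·1000)/1000)
Solving for delta_P: delta_P = 4.0373²·1000/2/1000 = 8.15 kPa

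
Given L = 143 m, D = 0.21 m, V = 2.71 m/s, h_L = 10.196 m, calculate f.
Formula: h_L = f \frac{L}{D} \frac{V^2}{2g}
Substituting knowns: 10.196 = f·(143/0.21)·2.71²/(2·9.81)
Solving for f: f = 10.196·2·9.81/((143/0.21)·2.71²) = 0.04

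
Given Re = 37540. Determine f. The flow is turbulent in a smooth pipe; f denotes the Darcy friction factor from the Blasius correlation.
Formula: f = \frac{0.316}{Re^{0.25}}
f = 0.316/37540^0.25 = 0.0227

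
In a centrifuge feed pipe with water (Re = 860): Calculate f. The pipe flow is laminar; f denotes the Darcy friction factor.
Formula: f = \frac{64}{Re}
f = 64/860 = 0.07442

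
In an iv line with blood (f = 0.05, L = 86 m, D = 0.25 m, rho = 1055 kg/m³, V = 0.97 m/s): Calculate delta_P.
Formula: \Delta P = f \frac{L}{D} \frac{\rho V^2}{2}
delta_P = 0.05·(86/0.25)·0.5·1055·0.97²/1000 = 8.537 kPa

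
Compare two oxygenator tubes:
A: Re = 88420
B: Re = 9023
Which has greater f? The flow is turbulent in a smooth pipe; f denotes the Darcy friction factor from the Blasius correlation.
f(A) = 0.01833, f(B) = 0.03242. Answer: B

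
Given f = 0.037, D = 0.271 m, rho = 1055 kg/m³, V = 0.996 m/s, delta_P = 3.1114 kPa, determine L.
Formula: \Delta P = f \frac{L}{D} \frac{\rho V^2}{2}
Substituting knowns: 3.1114 = 0.037·(L/0.271)·0.5·1055·0.996²/1000
Solving for L: L = (3.1114·1000)·0.271/(0.037·0.5·1055·0.996²) = 43.55 m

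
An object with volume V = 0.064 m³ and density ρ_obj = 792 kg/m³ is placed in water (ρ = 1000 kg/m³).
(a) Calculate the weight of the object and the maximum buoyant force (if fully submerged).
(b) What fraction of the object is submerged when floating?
(a) W=rho_obj*g*V=792*9.81*0.064=497.2 N; F_B(max)=rho*g*V=1000*9.81*0.064=627.8 N
(b) Floating fraction=rho_obj/rho=792/1000=0.792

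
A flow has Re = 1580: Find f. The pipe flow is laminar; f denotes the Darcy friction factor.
Formula: f = \frac{64}{Re}
f = 64/1580 = 0.04051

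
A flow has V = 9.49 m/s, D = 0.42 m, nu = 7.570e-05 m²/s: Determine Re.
Formula: Re = \frac{V D}{\nu}
Re = 9.49·0.42/7.570e-05 = 52653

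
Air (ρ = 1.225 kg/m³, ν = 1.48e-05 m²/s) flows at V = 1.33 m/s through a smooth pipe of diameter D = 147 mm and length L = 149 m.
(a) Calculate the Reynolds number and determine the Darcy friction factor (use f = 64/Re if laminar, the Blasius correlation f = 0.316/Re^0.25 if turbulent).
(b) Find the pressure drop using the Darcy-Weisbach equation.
(a) Re = V·D/ν = 1.33·0.147/1.48e-05 = 13210 → turbulent (Re > 4000); f = 0.316/Re^0.25 = 0.316/13210^0.25 = 0.029476
(b) Darcy-Weisbach: ΔP = f·(L/D)·½ρV²/1000 = 0.029476·(149/0.147)·½·1.225·1.33²/1000 = 0.03237 kPa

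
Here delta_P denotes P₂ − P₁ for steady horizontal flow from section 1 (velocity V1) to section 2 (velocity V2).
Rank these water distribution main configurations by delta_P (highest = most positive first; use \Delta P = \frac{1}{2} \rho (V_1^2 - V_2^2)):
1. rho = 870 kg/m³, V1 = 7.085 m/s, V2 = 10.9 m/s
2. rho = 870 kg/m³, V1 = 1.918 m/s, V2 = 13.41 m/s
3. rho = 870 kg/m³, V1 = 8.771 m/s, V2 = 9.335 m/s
Case 1: delta_P = -29.85 kPa
Case 2: delta_P = -76.62 kPa
Case 3: delta_P = -4.442 kPa
Ranking (highest first): 3, 1, 2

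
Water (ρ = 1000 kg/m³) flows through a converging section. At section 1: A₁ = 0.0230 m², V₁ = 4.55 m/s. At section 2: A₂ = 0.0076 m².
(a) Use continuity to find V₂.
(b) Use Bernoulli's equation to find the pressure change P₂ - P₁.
(a) Continuity: A₁V₁=A₂V₂ -> V₂=A₁V₁/A₂=0.0230*4.55/0.0076=13.77 m/s
(b) Bernoulli: P₂-P₁=0.5*rho*(V₁^2-V₂^2)/1000=0.5*1000*(4.55^2-13.77^2)/1000=-84.46 kPa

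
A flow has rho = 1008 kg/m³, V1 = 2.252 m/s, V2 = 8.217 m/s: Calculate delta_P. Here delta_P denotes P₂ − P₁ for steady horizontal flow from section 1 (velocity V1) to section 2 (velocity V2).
Formula: \Delta P = \frac{1}{2} \rho (V_1^2 - V_2^2)
delta_P = 0.5·1008·(2.252² − 8.217²)/1000 = -31.47 kPa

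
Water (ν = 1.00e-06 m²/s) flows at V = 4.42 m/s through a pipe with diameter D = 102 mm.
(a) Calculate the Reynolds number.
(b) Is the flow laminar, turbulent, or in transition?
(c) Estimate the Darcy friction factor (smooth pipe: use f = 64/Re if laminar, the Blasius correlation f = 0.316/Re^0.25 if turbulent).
(a) Re = V·D/ν = 4.42·0.102/1.00e-06 = 450840
(b) Flow regime: turbulent (Re > 4000)
(c) Friction factor: f = 0.316/Re^0.25 = 0.316/450840^0.25 = 0.01219 (Blasius is strictly valid for Re ≲ 1e5; used here as the smooth-pipe estimate the problem specifies)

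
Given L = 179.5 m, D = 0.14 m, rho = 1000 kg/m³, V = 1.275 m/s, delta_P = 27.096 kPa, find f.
Formula: \Delta P = f \frac{L}{D} \frac{\rho V^2}{2}
Substituting knowns: 27.096 = f·(179.5/0.14)·0.5·1000·1.275²/1000
Solving for f: f = (27.096·1000)/((179.5/0.14)·0.5·1000·1.275²) = 0.026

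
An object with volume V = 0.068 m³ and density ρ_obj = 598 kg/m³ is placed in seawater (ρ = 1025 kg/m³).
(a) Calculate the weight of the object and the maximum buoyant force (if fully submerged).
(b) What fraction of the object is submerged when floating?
(a) W=rho_obj*g*V=598*9.81*0.068=398.9 N; F_B(max)=rho*g*V=1025*9.81*0.068=683.8 N
(b) Floating fraction=rho_obj/rho=598/1025=0.583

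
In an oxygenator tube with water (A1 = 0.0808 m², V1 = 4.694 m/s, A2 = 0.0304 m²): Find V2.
Formula: V_2 = \frac{A_1 V_1}{A_2}
V2 = 0.0808·4.694/0.0304 = 12.48 m/s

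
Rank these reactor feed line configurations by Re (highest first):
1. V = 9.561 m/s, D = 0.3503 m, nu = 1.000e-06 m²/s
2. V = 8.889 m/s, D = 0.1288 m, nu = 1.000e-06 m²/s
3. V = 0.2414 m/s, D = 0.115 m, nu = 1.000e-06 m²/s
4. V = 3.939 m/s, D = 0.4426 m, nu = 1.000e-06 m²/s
Case 1: Re = 3.349e+06
Case 2: Re = 1.145e+06
Case 3: Re = 27761
Case 4: Re = 1.743e+06
Ranking (highest first): 1, 4, 2, 3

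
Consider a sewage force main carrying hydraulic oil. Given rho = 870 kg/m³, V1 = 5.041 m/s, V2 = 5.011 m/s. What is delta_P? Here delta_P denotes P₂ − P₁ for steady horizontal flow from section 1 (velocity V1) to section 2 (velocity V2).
Formula: \Delta P = \frac{1}{2} \rho (V_1^2 - V_2^2)
delta_P = 0.5·870·(5.041² − 5.011²)/1000 = 0.1312 kPa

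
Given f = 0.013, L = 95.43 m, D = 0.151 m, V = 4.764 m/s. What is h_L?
Formula: h_L = f \frac{L}{D} \frac{V^2}{2g}
h_L = 0.013·(95.43/0.151)·4.764²/(2·9.81) = 9.504 m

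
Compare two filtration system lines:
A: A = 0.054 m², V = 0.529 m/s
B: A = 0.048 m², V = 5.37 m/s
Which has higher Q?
Q(A) = 28.57 L/s, Q(B) = 257.8 L/s. Answer: B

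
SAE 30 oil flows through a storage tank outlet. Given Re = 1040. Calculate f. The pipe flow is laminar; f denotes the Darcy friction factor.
Formula: f = \frac{64}{Re}
f = 64/1040 = 0.06154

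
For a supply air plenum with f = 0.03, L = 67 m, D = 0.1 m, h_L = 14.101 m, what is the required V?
Formula: h_L = f \frac{L}{D} \frac{V^2}{2g}
Substituting knowns: 14.101 = 0.03·(67/0.1)·V²/(2·9.81)
Solving for V: V = √(14.101·2·9.81/(0.03·(67/0.1))) = 3.71 m/s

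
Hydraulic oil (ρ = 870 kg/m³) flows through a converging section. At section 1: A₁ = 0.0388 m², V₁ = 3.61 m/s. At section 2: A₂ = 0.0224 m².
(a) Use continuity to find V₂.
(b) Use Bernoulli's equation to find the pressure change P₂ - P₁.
(a) Continuity: A₁V₁=A₂V₂ -> V₂=A₁V₁/A₂=0.0388*3.61/0.0224=6.25 m/s
(b) Bernoulli: P₂-P₁=0.5*rho*(V₁^2-V₂^2)/1000=0.5*870*(3.61^2-6.25^2)/1000=-11.32 kPa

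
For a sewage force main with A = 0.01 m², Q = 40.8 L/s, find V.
Formula: Q = A V
Substituting knowns: 40.8 = 0.01·V·1000
Solving for V: V = (40.8/1000)/0.01 = 4.08 m/s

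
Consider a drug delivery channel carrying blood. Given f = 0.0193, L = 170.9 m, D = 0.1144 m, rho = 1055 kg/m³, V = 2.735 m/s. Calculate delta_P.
Formula: \Delta P = f \frac{L}{D} \frac{\rho V^2}{2}
delta_P = 0.0193·(170.9/0.1144)·0.5·1055·2.735²/1000 = 113.8 kPa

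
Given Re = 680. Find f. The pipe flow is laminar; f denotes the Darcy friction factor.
Formula: f = \frac{64}{Re}
f = 64/680 = 0.09412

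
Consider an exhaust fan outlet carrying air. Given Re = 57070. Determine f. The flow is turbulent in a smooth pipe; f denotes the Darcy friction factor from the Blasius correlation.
Formula: f = \frac{0.316}{Re^{0.25}}
f = 0.316/57070^0.25 = 0.02044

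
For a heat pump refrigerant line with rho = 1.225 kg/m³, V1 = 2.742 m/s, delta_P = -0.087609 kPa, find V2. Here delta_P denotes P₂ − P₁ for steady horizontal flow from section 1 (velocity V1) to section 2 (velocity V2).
Formula: \Delta P = \frac{1}{2} \rho (V_1^2 - V_2^2)
Substituting knowns: -0.087609 = 0.5·1.225·(2.742² − V2²)/1000
Solving for V2: V2 = √(2.742² − 2·(-0.087609·1000)/1.225) = 12.27 m/s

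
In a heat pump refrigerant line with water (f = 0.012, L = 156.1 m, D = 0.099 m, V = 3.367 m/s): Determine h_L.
Formula: h_L = f \frac{L}{D} \frac{V^2}{2g}
h_L = 0.012·(156.1/0.099)·3.367²/(2·9.81) = 10.93 m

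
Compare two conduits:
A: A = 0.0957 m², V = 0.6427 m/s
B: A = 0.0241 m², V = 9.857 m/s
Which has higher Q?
Q(A) = 61.51 L/s, Q(B) = 237.6 L/s. Answer: B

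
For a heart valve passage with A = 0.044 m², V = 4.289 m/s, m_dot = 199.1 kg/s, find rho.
Formula: \dot{m} = \rho A V
Substituting knowns: 199.1 = rho·0.044·4.289
Solving for rho: rho = 199.1/(0.044·4.289) = 1055 kg/m³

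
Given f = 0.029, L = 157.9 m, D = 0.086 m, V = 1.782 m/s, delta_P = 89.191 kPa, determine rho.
Formula: \Delta P = f \frac{L}{D} \frac{\rho V^2}{2}
Substituting knowns: 89.191 = 0.029·(157.9/0.086)·0.5·rho·1.782²/1000
Solving for rho: rho = (89.191·1000)/(0.029·(157.9/0.086)·0.5·1.782²) = 1055 kg/m³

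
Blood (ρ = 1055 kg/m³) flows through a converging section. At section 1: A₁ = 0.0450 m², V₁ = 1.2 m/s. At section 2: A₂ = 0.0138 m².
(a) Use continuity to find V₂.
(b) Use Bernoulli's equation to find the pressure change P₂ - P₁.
(a) Continuity: A₁V₁=A₂V₂ -> V₂=A₁V₁/A₂=0.0450*1.2/0.0138=3.91 m/s
(b) Bernoulli: P₂-P₁=0.5*rho*(V₁^2-V₂^2)/1000=0.5*1055*(1.2^2-3.91^2)/1000=-7.305 kPa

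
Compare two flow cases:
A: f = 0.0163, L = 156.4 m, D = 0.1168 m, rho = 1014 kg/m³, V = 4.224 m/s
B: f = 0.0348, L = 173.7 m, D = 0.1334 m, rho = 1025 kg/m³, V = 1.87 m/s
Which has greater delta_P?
delta_P(A) = 197.4 kPa, delta_P(B) = 81.21 kPa. Answer: A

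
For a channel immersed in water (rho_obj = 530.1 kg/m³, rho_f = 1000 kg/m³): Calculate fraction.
Formula: f_{sub} = \frac{\rho_{obj}}{\rho_f}
fraction = 530.1/1000 = 0.5301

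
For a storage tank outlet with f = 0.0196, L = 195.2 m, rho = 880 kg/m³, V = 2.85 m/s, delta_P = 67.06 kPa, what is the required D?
Formula: \Delta P = f \frac{L}{D} \frac{\rho V^2}{2}
Substituting knowns: 67.06 = 0.0196·(195.2/D)·0.5·880·2.85²/1000
Solving for D: D = 0.0196·195.2·0.5·880·2.85²/(67.06·1000) = 0.2039 m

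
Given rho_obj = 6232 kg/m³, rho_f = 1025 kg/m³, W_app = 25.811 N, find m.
Formula: W_{app} = mg\left(1 - \frac{\rho_f}{\rho_{obj}}\right)
Substituting knowns: 25.811 = m·9.81·(1 − 1025/6232)
Solving for m: m = 25.811/(9.81·(1 − 1025/6232)) = 3.149 kg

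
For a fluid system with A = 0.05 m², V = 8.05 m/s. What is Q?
Formula: Q = A V
Q = 0.05·8.05·1000 = 402.5 L/s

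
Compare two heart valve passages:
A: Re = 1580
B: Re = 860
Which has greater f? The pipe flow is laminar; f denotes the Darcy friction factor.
f(A) = 0.04051, f(B) = 0.07442. Answer: B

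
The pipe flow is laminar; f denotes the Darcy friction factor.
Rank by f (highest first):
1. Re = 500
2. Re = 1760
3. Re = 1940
Case 1: f = 0.128
Case 2: f = 0.03636
Case 3: f = 0.03299
Ranking (highest first): 1, 2, 3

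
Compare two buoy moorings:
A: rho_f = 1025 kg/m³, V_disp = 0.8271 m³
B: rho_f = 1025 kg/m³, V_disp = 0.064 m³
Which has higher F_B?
F_B(A) = 8317 N, F_B(B) = 643.5 N. Answer: A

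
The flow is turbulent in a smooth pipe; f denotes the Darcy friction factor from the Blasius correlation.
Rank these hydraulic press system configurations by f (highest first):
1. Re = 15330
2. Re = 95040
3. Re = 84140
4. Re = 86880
Case 1: f = 0.0284
Case 2: f = 0.018
Case 3: f = 0.01855
Case 4: f = 0.01841
Ranking (highest first): 1, 3, 4, 2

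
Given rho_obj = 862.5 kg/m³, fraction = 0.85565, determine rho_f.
Formula: f_{sub} = \frac{\rho_{obj}}{\rho_f}
Substituting knowns: 0.85565 = 862.5/rho_f
Solving for rho_f: rho_f = 862.5/0.85565 = 1008 kg/m³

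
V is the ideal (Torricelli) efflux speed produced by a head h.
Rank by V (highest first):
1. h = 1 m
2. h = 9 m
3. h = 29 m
Case 1: V = 4.429 m/s
Case 2: V = 13.29 m/s
Case 3: V = 23.85 m/s
Ranking (highest first): 3, 2, 1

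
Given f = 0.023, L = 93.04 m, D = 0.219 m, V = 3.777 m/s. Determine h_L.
Formula: h_L = f \frac{L}{D} \frac{V^2}{2g}
h_L = 0.023·(93.04/0.219)·3.777²/(2·9.81) = 7.105 m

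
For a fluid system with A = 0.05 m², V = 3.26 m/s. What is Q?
Formula: Q = A V
Q = 0.05·3.26·1000 = 163 L/s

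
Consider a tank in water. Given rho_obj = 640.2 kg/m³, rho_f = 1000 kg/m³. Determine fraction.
Formula: f_{sub} = \frac{\rho_{obj}}{\rho_f}
fraction = 640.2/1000 = 0.6402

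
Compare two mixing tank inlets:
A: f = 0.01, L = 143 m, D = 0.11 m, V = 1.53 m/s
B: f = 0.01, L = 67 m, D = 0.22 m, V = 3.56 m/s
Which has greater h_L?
h_L(A) = 1.551 m, h_L(B) = 1.967 m. Answer: B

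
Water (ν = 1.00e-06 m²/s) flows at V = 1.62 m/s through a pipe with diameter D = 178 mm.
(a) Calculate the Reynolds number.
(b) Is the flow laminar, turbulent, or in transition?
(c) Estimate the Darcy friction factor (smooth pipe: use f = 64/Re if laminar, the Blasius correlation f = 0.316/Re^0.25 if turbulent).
(a) Re = V·D/ν = 1.62·0.178/1.00e-06 = 288360
(b) Flow regime: turbulent (Re > 4000)
(c) Friction factor: f = 0.316/Re^0.25 = 0.316/288360^0.25 = 0.01364 (Blasius is strictly valid for Re ≲ 1e5; used here as the smooth-pipe estimate the problem specifies)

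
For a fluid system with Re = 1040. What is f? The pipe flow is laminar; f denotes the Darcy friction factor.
Formula: f = \frac{64}{Re}
f = 64/1040 = 0.06154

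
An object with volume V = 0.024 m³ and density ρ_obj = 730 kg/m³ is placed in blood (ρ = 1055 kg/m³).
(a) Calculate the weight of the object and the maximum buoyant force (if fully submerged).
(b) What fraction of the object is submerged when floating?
(a) W=rho_obj*g*V=730*9.81*0.024=171.9 N; F_B(max)=rho*g*V=1055*9.81*0.024=248.4 N
(b) Floating fraction=rho_obj/rho=730/1055=0.692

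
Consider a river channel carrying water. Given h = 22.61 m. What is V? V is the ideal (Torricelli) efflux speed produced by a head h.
Formula: V = \sqrt{2 g h}
V = √(2·9.81·22.61) = 21.06 m/s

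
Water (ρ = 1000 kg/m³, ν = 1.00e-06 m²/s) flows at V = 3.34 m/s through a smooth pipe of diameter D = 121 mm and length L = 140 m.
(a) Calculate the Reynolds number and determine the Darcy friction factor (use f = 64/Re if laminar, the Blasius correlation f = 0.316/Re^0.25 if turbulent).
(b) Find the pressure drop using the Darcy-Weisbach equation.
(a) Re = V·D/ν = 3.34·0.121/1.00e-06 = 404140 → turbulent (Re > 4000); f = 0.316/Re^0.25 = 0.316/404140^0.25 = 0.012533 (Blasius is strictly valid for Re ≲ 1e5; used here as the smooth-pipe estimate the problem specifies)
(b) Darcy-Weisbach: ΔP = f·(L/D)·½ρV²/1000 = 0.012533·(140/0.121)·½·1000·3.34²/1000 = 80.88 kPa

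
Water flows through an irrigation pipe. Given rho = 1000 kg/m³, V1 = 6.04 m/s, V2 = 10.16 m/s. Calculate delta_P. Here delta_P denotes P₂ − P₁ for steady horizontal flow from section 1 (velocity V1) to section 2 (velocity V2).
Formula: \Delta P = \frac{1}{2} \rho (V_1^2 - V_2^2)
delta_P = 0.5·1000·(6.04² − 10.16²)/1000 = -33.37 kPa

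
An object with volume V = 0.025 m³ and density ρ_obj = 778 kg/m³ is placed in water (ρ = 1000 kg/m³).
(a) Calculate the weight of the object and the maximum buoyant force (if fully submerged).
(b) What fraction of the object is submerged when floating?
(a) W=rho_obj*g*V=778*9.81*0.025=190.8 N; F_B(max)=rho*g*V=1000*9.81*0.025=245.2 N
(b) Floating fraction=rho_obj/rho=778/1000=0.778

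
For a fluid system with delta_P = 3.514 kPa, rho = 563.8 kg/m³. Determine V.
Formula: V = \sqrt{\frac{2 \Delta P}{\rho}}
V = √(2·(3.514·1000)/563.8) = 3.531 m/s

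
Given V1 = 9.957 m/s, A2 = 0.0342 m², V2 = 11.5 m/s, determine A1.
Formula: V_2 = \frac{A_1 V_1}{A_2}
Substituting knowns: 11.5 = A1·9.957/0.0342
Solving for A1: A1 = 11.5·0.0342/9.957 = 0.0395 m²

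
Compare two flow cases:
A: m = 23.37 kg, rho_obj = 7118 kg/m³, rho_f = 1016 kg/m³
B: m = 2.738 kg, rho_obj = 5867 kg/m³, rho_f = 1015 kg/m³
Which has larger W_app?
W_app(A) = 196.5 N, W_app(B) = 22.21 N. Answer: A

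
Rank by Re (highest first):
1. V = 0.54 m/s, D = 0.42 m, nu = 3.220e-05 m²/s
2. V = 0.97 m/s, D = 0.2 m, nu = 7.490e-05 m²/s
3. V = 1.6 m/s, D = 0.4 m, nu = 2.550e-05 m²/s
Case 1: Re = 7043
Case 2: Re = 2590
Case 3: Re = 25098
Ranking (highest first): 3, 1, 2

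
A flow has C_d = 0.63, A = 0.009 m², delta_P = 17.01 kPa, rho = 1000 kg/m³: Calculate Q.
Formula: Q = C_d A \sqrt{\frac{2 \Delta P}{\rho}}
Q = 0.63·0.009·√(2·(17.01·1000)/1000)·1000 = 33.07 L/s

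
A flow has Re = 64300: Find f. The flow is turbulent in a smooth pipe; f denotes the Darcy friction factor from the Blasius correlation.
Formula: f = \frac{0.316}{Re^{0.25}}
f = 0.316/64300^0.25 = 0.01984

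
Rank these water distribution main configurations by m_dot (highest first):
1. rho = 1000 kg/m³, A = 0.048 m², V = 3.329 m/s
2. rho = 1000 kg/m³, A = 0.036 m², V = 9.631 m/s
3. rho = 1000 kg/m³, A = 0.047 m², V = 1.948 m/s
Case 1: m_dot = 159.8 kg/s
Case 2: m_dot = 346.7 kg/s
Case 3: m_dot = 91.56 kg/s
Ranking (highest first): 2, 1, 3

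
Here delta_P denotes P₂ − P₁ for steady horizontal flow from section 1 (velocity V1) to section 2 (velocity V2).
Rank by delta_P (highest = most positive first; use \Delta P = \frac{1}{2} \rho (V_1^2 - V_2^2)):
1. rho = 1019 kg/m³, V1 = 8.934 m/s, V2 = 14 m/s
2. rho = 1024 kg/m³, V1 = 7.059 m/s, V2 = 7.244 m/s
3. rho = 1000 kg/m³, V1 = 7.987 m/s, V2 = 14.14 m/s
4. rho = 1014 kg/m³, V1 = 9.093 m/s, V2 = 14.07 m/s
Case 1: delta_P = -59.2 kPa
Case 2: delta_P = -1.355 kPa
Case 3: delta_P = -68.07 kPa
Case 4: delta_P = -58.45 kPa
Ranking (highest first): 2, 4, 1, 3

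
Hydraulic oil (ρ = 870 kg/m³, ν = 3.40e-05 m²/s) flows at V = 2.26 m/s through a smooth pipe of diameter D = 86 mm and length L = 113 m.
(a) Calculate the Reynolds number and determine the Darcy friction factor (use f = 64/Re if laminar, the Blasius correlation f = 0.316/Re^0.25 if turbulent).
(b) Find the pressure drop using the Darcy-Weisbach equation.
(a) Re = V·D/ν = 2.26·0.086/3.40e-05 = 5716.5 → turbulent (Re > 4000); f = 0.316/Re^0.25 = 0.316/5716.5^0.25 = 0.036342
(b) Darcy-Weisbach: ΔP = f·(L/D)·½ρV²/1000 = 0.036342·(113/0.086)·½·870·2.26²/1000 = 106.1 kPa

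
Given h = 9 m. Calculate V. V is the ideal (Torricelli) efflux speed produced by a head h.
Formula: V = \sqrt{2 g h}
V = √(2·9.81·9) = 13.29 m/s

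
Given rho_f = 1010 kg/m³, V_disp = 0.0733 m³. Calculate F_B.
Formula: F_B = \rho_f g V_{disp}
F_B = 1010·9.81·0.0733 = 726.3 N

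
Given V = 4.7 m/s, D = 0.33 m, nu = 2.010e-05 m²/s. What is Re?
Formula: Re = \frac{V D}{\nu}
Re = 4.7·0.33/2.010e-05 = 77164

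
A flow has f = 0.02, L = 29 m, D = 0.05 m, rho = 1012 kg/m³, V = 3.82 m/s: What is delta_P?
Formula: \Delta P = f \frac{L}{D} \frac{\rho V^2}{2}
delta_P = 0.02·(29/0.05)·0.5·1012·3.82²/1000 = 85.65 kPa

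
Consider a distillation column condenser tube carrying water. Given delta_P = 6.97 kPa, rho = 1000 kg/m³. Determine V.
Formula: V = \sqrt{\frac{2 \Delta P}{\rho}}
V = √(2·(6.97·1000)/1000) = 3.734 m/s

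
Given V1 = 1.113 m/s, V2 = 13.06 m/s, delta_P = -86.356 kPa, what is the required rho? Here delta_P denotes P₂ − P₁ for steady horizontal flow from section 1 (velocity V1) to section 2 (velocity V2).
Formula: \Delta P = \frac{1}{2} \rho (V_1^2 - V_2^2)
Substituting knowns: -86.356 = 0.5·rho·(1.113² − 13.06²)/1000
Solving for rho: rho = 2·(-86.356·1000)/(1.113² − 13.06²) = 1020 kg/m³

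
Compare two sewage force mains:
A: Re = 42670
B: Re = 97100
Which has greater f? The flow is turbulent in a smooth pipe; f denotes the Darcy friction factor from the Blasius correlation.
f(A) = 0.02199, f(B) = 0.0179. Answer: A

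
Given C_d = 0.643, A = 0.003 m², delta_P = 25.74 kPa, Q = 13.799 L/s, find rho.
Formula: Q = C_d A \sqrt{\frac{2 \Delta P}{\rho}}
Substituting knowns: 13.799 = 0.643·0.003·√(2·(25.74·1000)/rho)·1000
Solving for rho: rho = 2·(25.74·1000)/((13.799/1000)/(0.643·0.003))² = 1006 kg/m³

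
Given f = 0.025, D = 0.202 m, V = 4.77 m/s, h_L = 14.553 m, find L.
Formula: h_L = f \frac{L}{D} \frac{V^2}{2g}
Substituting knowns: 14.553 = 0.025·(L/0.202)·4.77²/(2·9.81)
Solving for L: L = 14.553·2·9.81·0.202/(0.025·4.77²) = 101.4 m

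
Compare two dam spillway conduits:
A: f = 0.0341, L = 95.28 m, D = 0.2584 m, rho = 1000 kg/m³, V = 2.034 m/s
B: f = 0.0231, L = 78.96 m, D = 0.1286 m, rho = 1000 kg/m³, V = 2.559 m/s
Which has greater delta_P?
delta_P(A) = 26.01 kPa, delta_P(B) = 46.44 kPa. Answer: B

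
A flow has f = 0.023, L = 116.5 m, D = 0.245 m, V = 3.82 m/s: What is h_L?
Formula: h_L = f \frac{L}{D} \frac{V^2}{2g}
h_L = 0.023·(116.5/0.245)·3.82²/(2·9.81) = 8.134 m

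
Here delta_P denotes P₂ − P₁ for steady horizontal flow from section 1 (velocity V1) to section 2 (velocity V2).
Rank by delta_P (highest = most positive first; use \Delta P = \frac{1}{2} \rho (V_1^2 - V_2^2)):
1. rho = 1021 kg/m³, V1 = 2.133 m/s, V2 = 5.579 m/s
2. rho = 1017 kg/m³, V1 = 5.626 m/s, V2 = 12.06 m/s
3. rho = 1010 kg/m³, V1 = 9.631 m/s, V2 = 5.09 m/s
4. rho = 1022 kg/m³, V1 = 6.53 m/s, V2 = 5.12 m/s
Case 1: delta_P = -13.57 kPa
Case 2: delta_P = -57.86 kPa
Case 3: delta_P = 33.76 kPa
Case 4: delta_P = 8.394 kPa
Ranking (highest first): 3, 4, 1, 2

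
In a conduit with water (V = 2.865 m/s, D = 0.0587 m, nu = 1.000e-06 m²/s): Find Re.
Formula: Re = \frac{V D}{\nu}
Re = 2.865·0.0587/1.000e-06 = 168176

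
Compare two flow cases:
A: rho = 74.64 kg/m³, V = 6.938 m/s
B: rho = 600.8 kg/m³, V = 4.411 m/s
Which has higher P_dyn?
P_dyn(A) = 1.796 kPa, P_dyn(B) = 5.845 kPa. Answer: B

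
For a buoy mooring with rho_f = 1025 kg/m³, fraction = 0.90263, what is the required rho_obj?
Formula: f_{sub} = \frac{\rho_{obj}}{\rho_f}
Substituting knowns: 0.90263 = rho_obj/1025
Solving for rho_obj: rho_obj = 0.90263·1025 = 925.2 kg/m³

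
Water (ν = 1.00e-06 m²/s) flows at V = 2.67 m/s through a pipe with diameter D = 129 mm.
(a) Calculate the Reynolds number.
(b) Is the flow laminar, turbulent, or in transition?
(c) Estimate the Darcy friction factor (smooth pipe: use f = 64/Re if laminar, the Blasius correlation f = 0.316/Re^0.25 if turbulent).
(a) Re = V·D/ν = 2.67·0.129/1.00e-06 = 344430
(b) Flow regime: turbulent (Re > 4000)
(c) Friction factor: f = 0.316/Re^0.25 = 0.316/344430^0.25 = 0.01304 (Blasius is strictly valid for Re ≲ 1e5; used here as the smooth-pipe estimate the problem specifies)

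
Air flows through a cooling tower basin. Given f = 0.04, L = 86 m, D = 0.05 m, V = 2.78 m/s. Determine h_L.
Formula: h_L = f \frac{L}{D} \frac{V^2}{2g}
h_L = 0.04·(86/0.05)·2.78²/(2·9.81) = 27.1 m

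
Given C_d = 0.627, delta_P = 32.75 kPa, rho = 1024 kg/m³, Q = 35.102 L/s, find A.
Formula: Q = C_d A \sqrt{\frac{2 \Delta P}{\rho}}
Substituting knowns: 35.102 = 0.627·A·√(2·(32.75·1000)/1024)·1000
Solving for A: A = (35.102/1000)/(0.627·√(2·(32.75·1000)/1024)) = 0.007 m²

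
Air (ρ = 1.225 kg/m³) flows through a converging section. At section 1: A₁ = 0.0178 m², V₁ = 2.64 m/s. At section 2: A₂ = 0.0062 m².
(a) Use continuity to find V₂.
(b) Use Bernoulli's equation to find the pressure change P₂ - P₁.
(a) Continuity: A₁V₁=A₂V₂ -> V₂=A₁V₁/A₂=0.0178*2.64/0.0062=7.58 m/s
(b) Bernoulli: P₂-P₁=0.5*rho*(V₁^2-V₂^2)/1000=0.5*1.225*(2.64^2-7.58^2)/1000=-0.03092 kPa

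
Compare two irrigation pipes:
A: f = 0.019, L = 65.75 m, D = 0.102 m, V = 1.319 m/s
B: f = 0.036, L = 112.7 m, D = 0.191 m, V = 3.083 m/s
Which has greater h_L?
h_L(A) = 1.086 m, h_L(B) = 10.29 m. Answer: B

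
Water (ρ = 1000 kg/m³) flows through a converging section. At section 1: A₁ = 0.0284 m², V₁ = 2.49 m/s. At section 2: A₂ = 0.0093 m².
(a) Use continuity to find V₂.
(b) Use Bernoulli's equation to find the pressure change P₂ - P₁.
(a) Continuity: A₁V₁=A₂V₂ -> V₂=A₁V₁/A₂=0.0284*2.49/0.0093=7.60 m/s
(b) Bernoulli: P₂-P₁=0.5*rho*(V₁^2-V₂^2)/1000=0.5*1000*(2.49^2-7.60^2)/1000=-25.78 kPa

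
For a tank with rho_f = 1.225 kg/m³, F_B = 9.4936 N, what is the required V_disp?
Formula: F_B = \rho_f g V_{disp}
Substituting knowns: 9.4936 = 1.225·9.81·V_disp
Solving for V_disp: V_disp = 9.4936/(1.225·9.81) = 0.79 m³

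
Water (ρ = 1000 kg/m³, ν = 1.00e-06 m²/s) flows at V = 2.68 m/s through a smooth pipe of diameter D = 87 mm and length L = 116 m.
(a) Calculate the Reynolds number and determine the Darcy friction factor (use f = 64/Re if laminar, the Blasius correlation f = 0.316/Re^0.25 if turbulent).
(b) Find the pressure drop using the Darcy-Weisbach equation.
(a) Re = V·D/ν = 2.68·0.087/1.00e-06 = 233160 → turbulent (Re > 4000); f = 0.316/Re^0.25 = 0.316/233160^0.25 = 0.01438 (Blasius is strictly valid for Re ≲ 1e5; used here as the smooth-pipe estimate the problem specifies)
(b) Darcy-Weisbach: ΔP = f·(L/D)·½ρV²/1000 = 0.01438·(116/0.087)·½·1000·2.68²/1000 = 68.86 kPa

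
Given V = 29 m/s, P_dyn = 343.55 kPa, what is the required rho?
Formula: P_{dyn} = \frac{1}{2} \rho V^2
Substituting knowns: 343.55 = 0.5·rho·29²/1000
Solving for rho: rho = 2·(343.55·1000)/29² = 817 kg/m³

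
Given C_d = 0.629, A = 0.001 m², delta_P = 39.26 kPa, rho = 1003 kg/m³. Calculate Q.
Formula: Q = C_d A \sqrt{\frac{2 \Delta P}{\rho}}
Q = 0.629·0.001·√(2·(39.26·1000)/1003)·1000 = 5.565 L/s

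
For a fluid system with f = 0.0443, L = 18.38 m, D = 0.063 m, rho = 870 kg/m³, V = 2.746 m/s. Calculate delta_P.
Formula: \Delta P = f \frac{L}{D} \frac{\rho V^2}{2}
delta_P = 0.0443·(18.38/0.063)·0.5·870·2.746²/1000 = 42.39 kPa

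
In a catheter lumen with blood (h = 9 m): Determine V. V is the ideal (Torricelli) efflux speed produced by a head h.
Formula: V = \sqrt{2 g h}
V = √(2·9.81·9) = 13.29 m/s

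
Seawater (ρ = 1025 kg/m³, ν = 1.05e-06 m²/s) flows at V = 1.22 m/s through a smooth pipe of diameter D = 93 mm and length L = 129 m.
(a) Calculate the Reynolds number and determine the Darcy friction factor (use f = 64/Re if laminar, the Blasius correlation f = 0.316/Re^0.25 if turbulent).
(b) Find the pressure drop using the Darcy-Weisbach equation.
(a) Re = V·D/ν = 1.22·0.093/1.05e-06 = 108060 → turbulent (Re > 4000); f = 0.316/Re^0.25 = 0.316/108060^0.25 = 0.017429 (Blasius is strictly valid for Re ≲ 1e5; used here as the smooth-pipe estimate the problem specifies)
(b) Darcy-Weisbach: ΔP = f·(L/D)·½ρV²/1000 = 0.017429·(129/0.093)·½·1025·1.22²/1000 = 18.44 kPa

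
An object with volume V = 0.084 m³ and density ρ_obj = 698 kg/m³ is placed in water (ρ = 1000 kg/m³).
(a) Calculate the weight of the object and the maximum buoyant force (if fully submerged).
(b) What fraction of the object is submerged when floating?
(a) W=rho_obj*g*V=698*9.81*0.084=575.2 N; F_B(max)=rho*g*V=1000*9.81*0.084=824.0 N
(b) Floating fraction=rho_obj/rho=698/1000=0.698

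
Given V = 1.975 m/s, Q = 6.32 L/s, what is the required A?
Formula: Q = A V
Substituting knowns: 6.32 = A·1.975·1000
Solving for A: A = (6.32/1000)/1.975 = 0.0032 m²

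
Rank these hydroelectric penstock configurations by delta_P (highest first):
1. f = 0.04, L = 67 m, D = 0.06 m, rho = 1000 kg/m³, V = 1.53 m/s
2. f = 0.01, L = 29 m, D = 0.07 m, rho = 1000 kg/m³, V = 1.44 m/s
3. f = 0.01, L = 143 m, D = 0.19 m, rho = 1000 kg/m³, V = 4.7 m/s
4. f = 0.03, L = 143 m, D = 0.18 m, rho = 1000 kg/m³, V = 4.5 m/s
Case 1: delta_P = 52.28 kPa
Case 2: delta_P = 4.295 kPa
Case 3: delta_P = 83.13 kPa
Case 4: delta_P = 241.3 kPa
Ranking (highest first): 4, 3, 1, 2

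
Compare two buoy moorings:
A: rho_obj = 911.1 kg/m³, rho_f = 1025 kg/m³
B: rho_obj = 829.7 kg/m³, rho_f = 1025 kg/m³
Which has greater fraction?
fraction(A) = 0.8889, fraction(B) = 0.8095. Answer: A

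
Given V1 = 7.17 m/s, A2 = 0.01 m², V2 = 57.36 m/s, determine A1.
Formula: V_2 = \frac{A_1 V_1}{A_2}
Substituting knowns: 57.36 = A1·7.17/0.01
Solving for A1: A1 = 57.36·0.01/7.17 = 0.08 m²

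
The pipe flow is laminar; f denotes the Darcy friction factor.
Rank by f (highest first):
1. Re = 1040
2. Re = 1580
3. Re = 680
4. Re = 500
Case 1: f = 0.06154
Case 2: f = 0.04051
Case 3: f = 0.09412
Case 4: f = 0.128
Ranking (highest first): 4, 3, 1, 2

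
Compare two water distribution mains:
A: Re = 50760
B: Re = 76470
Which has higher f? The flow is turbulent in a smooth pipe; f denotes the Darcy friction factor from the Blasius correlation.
f(A) = 0.02105, f(B) = 0.019. Answer: A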